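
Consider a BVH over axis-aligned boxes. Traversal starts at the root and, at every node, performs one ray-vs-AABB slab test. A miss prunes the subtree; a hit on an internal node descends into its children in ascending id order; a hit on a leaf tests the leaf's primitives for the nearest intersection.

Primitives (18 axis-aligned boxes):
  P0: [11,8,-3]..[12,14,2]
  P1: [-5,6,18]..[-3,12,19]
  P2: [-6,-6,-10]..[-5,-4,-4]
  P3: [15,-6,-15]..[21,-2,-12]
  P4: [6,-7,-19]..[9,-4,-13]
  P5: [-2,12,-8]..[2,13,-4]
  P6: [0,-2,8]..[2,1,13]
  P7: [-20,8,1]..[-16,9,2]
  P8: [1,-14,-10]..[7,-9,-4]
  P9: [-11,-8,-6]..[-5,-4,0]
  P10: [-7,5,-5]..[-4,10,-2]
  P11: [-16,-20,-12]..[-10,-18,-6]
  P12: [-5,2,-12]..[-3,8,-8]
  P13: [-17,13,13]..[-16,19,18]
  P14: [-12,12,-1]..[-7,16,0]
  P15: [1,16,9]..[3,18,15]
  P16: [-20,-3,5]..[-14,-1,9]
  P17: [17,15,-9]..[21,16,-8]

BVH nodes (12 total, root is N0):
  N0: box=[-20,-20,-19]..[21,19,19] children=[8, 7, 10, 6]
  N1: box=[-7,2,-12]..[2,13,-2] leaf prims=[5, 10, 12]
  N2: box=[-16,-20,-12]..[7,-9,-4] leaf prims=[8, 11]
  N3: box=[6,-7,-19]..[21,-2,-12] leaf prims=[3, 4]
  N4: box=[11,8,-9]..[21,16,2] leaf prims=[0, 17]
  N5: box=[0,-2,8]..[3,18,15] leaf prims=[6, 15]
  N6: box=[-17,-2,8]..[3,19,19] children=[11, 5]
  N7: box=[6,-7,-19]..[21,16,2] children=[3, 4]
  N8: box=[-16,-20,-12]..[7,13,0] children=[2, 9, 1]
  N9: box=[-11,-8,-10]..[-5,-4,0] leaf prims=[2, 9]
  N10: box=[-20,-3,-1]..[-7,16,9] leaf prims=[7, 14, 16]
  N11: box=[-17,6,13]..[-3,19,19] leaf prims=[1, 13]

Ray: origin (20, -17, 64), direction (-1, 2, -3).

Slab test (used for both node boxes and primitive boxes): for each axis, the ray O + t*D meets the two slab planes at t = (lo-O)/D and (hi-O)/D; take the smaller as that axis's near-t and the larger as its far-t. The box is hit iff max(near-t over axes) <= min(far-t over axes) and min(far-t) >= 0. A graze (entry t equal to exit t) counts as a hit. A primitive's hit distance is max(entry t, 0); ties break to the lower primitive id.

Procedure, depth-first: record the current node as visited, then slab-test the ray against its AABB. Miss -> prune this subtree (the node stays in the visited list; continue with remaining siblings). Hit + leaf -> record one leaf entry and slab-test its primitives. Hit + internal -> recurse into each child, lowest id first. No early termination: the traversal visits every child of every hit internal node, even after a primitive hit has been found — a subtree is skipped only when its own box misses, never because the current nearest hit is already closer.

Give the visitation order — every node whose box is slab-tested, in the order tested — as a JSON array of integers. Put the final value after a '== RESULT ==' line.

Walk:
N0 x:[-1,40] y:[-3/2,18] z:[15,83/3] -> hit [15,18], descend [6, 7, 8, 10]
  N6 x:[17,37] y:[15/2,18] z:[15,56/3] -> hit [17,18], descend [5, 11]
    N5 x:[17,20] y:[15/2,35/2] z:[49/3,56/3] -> hit [17,35/2] leaf, test {P6(miss), P15@t=17}
    N11 x:[23,37] y:[23/2,18] z:[15,17] -> miss, prune
  N7 x:[-1,14] y:[5,33/2] z:[62/3,83/3] -> miss, prune
  N8 x:[13,36] y:[-3/2,15] z:[64/3,76/3] -> miss, prune
  N10 x:[27,40] y:[7,33/2] z:[55/3,65/3] -> miss, prune

order=[0, 6, 5, 11, 7, 8, 10]  |boxes|=7  |leaves|=1  hit=P15

== RESULT ==
[0, 6, 5, 11, 7, 8, 10]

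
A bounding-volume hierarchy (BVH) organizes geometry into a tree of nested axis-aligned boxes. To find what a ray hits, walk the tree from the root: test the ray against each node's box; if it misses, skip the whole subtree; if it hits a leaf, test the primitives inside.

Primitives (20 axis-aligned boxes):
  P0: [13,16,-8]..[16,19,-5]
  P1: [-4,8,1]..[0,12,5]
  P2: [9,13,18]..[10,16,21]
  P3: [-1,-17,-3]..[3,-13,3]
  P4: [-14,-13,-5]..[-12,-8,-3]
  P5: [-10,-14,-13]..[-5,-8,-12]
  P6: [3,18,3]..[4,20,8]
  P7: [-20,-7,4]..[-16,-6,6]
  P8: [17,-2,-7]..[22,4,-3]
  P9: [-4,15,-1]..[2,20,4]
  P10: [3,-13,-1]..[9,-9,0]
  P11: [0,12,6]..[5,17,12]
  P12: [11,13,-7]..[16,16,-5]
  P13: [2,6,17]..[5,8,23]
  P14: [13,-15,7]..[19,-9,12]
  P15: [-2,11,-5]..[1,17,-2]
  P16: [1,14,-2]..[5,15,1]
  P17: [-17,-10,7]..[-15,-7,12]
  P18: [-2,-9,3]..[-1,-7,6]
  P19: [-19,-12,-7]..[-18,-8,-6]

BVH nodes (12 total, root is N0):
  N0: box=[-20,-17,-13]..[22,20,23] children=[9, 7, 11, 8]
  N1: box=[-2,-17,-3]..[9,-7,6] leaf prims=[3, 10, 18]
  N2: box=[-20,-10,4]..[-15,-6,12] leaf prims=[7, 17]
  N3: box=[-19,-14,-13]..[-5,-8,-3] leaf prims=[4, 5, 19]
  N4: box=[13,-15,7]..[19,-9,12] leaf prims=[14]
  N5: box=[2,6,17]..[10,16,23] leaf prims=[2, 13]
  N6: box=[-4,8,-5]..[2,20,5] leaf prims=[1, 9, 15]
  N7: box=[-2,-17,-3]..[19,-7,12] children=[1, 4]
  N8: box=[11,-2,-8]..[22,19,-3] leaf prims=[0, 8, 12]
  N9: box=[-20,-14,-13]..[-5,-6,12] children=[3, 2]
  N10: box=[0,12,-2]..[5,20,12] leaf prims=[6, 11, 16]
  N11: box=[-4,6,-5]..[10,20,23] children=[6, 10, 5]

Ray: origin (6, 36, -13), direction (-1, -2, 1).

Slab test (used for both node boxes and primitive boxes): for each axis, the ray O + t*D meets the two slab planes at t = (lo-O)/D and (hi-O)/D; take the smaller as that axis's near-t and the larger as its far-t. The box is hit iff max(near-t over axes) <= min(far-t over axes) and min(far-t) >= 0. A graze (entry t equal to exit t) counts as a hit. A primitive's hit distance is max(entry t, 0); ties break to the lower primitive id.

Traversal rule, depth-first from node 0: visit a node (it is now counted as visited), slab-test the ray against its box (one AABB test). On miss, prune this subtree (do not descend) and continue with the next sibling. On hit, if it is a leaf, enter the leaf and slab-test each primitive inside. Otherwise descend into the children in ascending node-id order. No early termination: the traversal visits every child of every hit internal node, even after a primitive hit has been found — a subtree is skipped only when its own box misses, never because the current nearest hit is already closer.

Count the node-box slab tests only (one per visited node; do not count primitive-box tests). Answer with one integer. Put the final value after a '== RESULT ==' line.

Walk:
N0 x:[-16,26] y:[8,53/2] z:[0,36] -> hit [8,26], descend [7, 8, 9, 11]
  N7 x:[-13,8] y:[43/2,53/2] z:[10,25] -> miss, prune
  N8 x:[-16,-5] y:[17/2,19] z:[5,10] -> miss, prune
  N9 x:[11,26] y:[21,25] z:[0,25] -> hit [21,25], descend [2, 3]
    N2 x:[21,26] y:[21,23] z:[17,25] -> hit [21,23] leaf, test {P7(miss), P17@t=43/2}
    N3 x:[11,25] y:[22,25] z:[0,10] -> miss, prune
  N11 x:[-4,10] y:[8,15] z:[8,36] -> hit [8,10], descend [5, 6, 10]
    N5 x:[-4,4] y:[10,15] z:[30,36] -> miss, prune
    N6 x:[4,10] y:[8,14] z:[8,18] -> hit [8,10] leaf, test {P1(miss), P9(miss), P15(miss)}
    N10 x:[1,6] y:[8,12] z:[11,25] -> miss, prune

Summary -> nodes [0, 7, 8, 9, 2, 3, 11, 5, 6, 10]; box-tests=10; leaf-entries=2; first=P17

== RESULT ==
10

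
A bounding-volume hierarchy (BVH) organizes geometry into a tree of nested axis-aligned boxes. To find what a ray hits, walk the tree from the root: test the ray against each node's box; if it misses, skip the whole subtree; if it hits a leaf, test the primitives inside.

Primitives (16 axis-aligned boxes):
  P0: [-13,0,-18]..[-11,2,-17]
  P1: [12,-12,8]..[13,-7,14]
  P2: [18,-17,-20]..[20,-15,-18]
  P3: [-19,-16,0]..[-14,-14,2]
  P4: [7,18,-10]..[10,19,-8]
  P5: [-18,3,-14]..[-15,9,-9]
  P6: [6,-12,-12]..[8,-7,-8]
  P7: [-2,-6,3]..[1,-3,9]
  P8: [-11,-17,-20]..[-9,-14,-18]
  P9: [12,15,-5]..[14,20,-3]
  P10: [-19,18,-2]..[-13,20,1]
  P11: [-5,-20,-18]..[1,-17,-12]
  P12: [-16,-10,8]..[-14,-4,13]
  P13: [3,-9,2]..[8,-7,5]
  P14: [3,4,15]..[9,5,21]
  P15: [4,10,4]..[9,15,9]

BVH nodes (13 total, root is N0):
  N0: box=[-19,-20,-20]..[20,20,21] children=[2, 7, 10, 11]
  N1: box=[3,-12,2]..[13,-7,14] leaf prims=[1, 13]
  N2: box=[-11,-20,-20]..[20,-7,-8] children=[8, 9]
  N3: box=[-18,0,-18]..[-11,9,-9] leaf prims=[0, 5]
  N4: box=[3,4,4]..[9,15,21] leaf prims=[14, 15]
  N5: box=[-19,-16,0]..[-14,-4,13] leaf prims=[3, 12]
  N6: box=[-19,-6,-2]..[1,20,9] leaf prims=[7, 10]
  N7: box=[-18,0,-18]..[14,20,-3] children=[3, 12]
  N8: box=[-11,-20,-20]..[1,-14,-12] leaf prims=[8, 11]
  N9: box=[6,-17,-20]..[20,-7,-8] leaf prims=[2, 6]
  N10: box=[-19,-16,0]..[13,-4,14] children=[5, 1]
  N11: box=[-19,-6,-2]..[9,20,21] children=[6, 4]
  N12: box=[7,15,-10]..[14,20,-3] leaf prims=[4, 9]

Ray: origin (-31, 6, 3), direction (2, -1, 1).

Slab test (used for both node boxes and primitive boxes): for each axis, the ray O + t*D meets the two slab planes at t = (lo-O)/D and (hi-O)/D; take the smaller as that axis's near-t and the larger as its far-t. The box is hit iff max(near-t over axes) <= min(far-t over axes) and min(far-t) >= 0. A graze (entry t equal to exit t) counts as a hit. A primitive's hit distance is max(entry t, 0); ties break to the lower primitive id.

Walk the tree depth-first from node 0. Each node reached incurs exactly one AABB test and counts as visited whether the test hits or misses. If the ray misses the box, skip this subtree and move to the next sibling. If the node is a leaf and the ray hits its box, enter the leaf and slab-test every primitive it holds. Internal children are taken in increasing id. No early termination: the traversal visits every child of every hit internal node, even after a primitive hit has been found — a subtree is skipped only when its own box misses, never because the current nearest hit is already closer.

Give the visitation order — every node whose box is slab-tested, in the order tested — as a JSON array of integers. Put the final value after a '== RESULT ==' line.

Walk:
N0 x:[6,51/2] y:[-14,26] z:[-23,18] -> hit [6,18], descend [2, 7, 10, 11]
  N2 x:[10,51/2] y:[13,26] z:[-23,-11] -> miss, prune
  N7 x:[13/2,45/2] y:[-14,6] z:[-21,-6] -> miss, prune
  N10 x:[6,22] y:[10,22] z:[-3,11] -> hit [10,11], descend [1, 5]
    N1 x:[17,22] y:[13,18] z:[-1,11] -> miss, prune
    N5 x:[6,17/2] y:[10,22] z:[-3,10] -> miss, prune
  N11 x:[6,20] y:[-14,12] z:[-5,18] -> hit [6,12], descend [4, 6]
    N4 x:[17,20] y:[-9,2] z:[1,18] -> miss, prune
    N6 x:[6,16] y:[-14,12] z:[-5,6] -> hit [6,6] leaf, test {P7(miss), P10(miss)}

9 AABB tests over nodes [0, 2, 7, 10, 1, 5, 11, 4, 6]; 1 leaf entered; closest miss.

== RESULT ==
[0, 2, 7, 10, 1, 5, 11, 4, 6]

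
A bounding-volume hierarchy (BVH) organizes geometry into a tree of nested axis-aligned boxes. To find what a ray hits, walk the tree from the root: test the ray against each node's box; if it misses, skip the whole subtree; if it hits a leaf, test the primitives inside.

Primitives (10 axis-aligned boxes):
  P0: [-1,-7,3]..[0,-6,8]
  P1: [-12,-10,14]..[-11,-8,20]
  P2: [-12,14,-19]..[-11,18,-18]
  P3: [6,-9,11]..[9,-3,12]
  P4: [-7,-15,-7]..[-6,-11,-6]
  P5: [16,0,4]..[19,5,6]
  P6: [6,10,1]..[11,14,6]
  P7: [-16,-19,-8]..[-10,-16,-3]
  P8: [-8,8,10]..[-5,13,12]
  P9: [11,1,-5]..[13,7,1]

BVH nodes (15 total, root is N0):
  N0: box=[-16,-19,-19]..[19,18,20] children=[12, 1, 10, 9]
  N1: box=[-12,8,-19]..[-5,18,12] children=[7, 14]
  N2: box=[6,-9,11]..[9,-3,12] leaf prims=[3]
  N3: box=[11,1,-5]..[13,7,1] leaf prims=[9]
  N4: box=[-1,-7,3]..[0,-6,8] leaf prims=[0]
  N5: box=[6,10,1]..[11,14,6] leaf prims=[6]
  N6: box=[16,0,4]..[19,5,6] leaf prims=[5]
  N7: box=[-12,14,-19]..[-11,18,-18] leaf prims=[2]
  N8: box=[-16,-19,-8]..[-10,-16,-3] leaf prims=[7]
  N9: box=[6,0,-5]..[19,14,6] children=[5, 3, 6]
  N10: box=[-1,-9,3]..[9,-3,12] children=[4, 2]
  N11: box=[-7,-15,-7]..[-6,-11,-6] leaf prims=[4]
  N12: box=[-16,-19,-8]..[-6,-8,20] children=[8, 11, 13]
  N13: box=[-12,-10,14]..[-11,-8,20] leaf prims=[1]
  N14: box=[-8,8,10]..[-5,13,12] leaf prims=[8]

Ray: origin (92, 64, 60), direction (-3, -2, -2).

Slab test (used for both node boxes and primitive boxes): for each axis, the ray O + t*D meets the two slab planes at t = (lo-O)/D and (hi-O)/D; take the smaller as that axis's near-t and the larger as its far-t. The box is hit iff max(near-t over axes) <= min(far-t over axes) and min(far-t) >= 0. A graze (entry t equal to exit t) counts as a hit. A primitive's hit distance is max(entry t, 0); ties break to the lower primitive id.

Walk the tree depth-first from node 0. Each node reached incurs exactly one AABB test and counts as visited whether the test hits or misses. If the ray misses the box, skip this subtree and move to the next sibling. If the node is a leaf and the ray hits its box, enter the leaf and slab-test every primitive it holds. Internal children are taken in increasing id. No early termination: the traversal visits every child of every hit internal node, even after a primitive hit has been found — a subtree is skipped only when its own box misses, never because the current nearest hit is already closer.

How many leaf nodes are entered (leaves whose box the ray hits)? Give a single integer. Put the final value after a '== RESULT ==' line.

Walk:
N0 x:[73/3,36] y:[23,83/2] z:[20,79/2] -> hit [73/3,36], descend [1, 9, 10, 12]
  N1 x:[97/3,104/3] y:[23,28] z:[24,79/2] -> miss, prune
  N9 x:[73/3,86/3] y:[25,32] z:[27,65/2] -> hit [27,86/3], descend [3, 5, 6]
    N3 x:[79/3,27] y:[57/2,63/2] z:[59/2,65/2] -> miss, prune
    N5 x:[27,86/3] y:[25,27] z:[27,59/2] -> hit [27,27] leaf, test {P6@t=27}
    N6 x:[73/3,76/3] y:[59/2,32] z:[27,28] -> miss, prune
  N10 x:[83/3,31] y:[67/2,73/2] z:[24,57/2] -> miss, prune
  N12 x:[98/3,36] y:[36,83/2] z:[20,34] -> miss, prune

Visited [0, 1, 9, 3, 5, 6, 10, 12]. Tests: 8 box, 1 leaf. Nearest: P6.

== RESULT ==
1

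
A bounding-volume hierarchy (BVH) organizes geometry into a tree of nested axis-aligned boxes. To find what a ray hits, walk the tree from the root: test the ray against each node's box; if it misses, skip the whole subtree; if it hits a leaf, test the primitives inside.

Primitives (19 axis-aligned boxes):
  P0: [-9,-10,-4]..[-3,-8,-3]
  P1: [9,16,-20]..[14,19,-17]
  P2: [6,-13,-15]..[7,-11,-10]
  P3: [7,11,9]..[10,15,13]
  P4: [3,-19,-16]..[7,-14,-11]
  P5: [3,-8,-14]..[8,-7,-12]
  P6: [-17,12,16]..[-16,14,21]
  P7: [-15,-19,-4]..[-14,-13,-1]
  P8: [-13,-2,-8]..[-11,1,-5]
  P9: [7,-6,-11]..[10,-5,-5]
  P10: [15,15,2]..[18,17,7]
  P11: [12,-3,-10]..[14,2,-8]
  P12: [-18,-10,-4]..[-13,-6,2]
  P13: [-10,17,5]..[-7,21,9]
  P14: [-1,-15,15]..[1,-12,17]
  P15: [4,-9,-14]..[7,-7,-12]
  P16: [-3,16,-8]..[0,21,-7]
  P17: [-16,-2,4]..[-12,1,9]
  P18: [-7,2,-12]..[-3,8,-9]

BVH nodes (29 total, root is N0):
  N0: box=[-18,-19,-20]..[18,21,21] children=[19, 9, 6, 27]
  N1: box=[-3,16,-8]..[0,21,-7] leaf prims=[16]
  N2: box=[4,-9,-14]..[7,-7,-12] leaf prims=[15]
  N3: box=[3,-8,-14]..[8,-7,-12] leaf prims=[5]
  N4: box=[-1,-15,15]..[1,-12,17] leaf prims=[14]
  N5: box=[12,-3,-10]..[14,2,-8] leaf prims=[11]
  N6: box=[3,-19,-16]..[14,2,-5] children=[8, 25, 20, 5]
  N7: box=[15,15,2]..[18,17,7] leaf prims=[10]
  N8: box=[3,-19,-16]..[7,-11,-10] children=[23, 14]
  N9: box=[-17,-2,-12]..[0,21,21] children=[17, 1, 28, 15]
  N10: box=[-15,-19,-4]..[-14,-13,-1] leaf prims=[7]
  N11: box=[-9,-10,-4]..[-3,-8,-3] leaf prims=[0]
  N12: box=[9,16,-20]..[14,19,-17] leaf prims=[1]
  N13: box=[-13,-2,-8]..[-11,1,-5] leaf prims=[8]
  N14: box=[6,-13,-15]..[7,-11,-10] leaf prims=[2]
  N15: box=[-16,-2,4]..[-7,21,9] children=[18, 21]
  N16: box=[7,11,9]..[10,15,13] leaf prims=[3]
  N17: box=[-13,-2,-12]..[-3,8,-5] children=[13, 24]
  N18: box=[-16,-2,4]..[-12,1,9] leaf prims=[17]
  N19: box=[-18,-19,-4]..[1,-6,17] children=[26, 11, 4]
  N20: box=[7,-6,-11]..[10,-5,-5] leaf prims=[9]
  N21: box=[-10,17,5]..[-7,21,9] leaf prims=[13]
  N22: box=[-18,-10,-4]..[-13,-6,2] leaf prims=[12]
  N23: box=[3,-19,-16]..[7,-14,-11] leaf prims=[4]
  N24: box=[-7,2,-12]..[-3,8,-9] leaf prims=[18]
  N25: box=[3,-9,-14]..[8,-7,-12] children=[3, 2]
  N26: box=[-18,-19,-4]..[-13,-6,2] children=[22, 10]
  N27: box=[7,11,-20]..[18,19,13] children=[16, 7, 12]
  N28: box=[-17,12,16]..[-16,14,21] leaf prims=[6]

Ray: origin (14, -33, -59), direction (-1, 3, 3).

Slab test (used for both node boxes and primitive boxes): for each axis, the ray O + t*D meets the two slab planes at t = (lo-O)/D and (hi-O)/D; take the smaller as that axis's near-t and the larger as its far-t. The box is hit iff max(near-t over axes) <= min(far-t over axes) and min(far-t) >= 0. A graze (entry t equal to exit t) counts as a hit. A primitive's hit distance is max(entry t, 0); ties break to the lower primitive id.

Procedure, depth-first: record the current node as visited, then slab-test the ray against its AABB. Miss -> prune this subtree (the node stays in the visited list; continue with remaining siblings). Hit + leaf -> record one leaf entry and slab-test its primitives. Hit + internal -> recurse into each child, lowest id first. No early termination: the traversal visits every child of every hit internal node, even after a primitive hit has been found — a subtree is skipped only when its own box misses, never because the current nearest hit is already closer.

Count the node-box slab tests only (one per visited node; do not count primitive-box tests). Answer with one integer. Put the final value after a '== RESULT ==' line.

Traverse from the root:
N0 x:[-4,32] y:[14/3,18] z:[13,80/3] -> hit [13,18], descend [6, 9, 19, 27]
  N6 x:[0,11] y:[14/3,35/3] z:[43/3,18] -> miss, prune
  N9 x:[14,31] y:[31/3,18] z:[47/3,80/3] -> hit [47/3,18], descend [1, 15, 17, 28]
    N1 x:[14,17] y:[49/3,18] z:[17,52/3] -> hit [17,17] leaf, test {P16@t=17}
    N15 x:[21,30] y:[31/3,18] z:[21,68/3] -> miss, prune
    N17 x:[17,27] y:[31/3,41/3] z:[47/3,18] -> miss, prune
    N28 x:[30,31] y:[15,47/3] z:[25,80/3] -> miss, prune
  N19 x:[13,32] y:[14/3,9] z:[55/3,76/3] -> miss, prune
  N27 x:[-4,7] y:[44/3,52/3] z:[13,24] -> miss, prune

9 AABB tests over nodes [0, 6, 9, 1, 15, 17, 28, 19, 27]; 1 leaf entered; closest P16.

== RESULT ==
9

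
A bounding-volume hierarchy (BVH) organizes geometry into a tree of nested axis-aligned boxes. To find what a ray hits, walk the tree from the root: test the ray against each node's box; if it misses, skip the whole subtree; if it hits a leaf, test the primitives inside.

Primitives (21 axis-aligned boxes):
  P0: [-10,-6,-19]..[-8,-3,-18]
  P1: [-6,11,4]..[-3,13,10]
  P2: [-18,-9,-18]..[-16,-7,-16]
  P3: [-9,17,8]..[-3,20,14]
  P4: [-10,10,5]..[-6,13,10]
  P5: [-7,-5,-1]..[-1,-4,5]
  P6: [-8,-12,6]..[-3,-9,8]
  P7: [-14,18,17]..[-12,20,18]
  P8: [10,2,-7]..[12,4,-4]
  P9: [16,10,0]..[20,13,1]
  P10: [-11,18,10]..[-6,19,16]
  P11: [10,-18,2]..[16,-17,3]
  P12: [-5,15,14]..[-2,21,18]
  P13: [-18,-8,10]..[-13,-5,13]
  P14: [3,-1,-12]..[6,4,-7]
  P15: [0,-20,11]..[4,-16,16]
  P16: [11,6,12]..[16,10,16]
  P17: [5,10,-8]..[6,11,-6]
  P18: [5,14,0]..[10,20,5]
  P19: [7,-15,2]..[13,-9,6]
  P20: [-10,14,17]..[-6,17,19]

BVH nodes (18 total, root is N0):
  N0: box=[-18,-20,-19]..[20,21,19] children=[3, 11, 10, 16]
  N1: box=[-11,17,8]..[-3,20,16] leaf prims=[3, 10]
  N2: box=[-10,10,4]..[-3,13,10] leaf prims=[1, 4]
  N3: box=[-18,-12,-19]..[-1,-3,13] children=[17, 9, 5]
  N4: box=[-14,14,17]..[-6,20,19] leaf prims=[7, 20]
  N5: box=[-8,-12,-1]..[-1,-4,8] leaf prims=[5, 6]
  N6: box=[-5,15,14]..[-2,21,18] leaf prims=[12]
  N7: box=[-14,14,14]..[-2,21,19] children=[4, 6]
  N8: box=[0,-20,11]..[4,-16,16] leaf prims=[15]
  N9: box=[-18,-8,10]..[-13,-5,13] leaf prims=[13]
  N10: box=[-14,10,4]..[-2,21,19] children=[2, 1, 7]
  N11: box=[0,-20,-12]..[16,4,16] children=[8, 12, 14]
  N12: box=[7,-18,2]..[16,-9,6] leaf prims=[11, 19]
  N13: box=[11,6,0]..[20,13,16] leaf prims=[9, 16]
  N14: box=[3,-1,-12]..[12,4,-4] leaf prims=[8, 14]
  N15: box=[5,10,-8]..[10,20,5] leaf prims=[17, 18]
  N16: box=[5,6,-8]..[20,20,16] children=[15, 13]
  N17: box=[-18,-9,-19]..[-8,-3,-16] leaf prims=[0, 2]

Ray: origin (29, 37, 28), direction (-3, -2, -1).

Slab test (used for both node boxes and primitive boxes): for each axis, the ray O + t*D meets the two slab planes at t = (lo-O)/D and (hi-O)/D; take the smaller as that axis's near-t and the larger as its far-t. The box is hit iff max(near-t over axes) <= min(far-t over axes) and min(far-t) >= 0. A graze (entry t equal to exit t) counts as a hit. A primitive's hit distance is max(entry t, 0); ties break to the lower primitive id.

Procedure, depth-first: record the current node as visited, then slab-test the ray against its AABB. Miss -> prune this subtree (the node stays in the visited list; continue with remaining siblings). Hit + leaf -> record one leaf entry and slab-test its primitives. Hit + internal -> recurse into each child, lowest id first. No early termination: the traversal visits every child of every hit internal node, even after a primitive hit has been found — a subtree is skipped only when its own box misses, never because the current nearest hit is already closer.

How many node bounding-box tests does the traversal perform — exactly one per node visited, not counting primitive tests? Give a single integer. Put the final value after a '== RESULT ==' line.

Walk:
N0 x:[3,47/3] y:[8,57/2] z:[9,47] -> hit [9,47/3], descend [3, 10, 11, 16]
  N3 x:[10,47/3] y:[20,49/2] z:[15,47] -> miss, prune
  N10 x:[31/3,43/3] y:[8,27/2] z:[9,24] -> hit [31/3,27/2], descend [1, 2, 7]
    N1 x:[32/3,40/3] y:[17/2,10] z:[12,20] -> miss, prune
    N2 x:[32/3,13] y:[12,27/2] z:[18,24] -> miss, prune
    N7 x:[31/3,43/3] y:[8,23/2] z:[9,14] -> hit [31/3,23/2], descend [4, 6]
      N4 x:[35/3,43/3] y:[17/2,23/2] z:[9,11] -> miss, prune
      N6 x:[31/3,34/3] y:[8,11] z:[10,14] -> hit [31/3,11] leaf, test {P12@t=31/3}
  N11 x:[13/3,29/3] y:[33/2,57/2] z:[12,40] -> miss, prune
  N16 x:[3,8] y:[17/2,31/2] z:[12,36] -> miss, prune

Summary -> nodes [0, 3, 10, 1, 2, 7, 4, 6, 11, 16]; box-tests=10; leaf-entries=1; first=P12

== RESULT ==
10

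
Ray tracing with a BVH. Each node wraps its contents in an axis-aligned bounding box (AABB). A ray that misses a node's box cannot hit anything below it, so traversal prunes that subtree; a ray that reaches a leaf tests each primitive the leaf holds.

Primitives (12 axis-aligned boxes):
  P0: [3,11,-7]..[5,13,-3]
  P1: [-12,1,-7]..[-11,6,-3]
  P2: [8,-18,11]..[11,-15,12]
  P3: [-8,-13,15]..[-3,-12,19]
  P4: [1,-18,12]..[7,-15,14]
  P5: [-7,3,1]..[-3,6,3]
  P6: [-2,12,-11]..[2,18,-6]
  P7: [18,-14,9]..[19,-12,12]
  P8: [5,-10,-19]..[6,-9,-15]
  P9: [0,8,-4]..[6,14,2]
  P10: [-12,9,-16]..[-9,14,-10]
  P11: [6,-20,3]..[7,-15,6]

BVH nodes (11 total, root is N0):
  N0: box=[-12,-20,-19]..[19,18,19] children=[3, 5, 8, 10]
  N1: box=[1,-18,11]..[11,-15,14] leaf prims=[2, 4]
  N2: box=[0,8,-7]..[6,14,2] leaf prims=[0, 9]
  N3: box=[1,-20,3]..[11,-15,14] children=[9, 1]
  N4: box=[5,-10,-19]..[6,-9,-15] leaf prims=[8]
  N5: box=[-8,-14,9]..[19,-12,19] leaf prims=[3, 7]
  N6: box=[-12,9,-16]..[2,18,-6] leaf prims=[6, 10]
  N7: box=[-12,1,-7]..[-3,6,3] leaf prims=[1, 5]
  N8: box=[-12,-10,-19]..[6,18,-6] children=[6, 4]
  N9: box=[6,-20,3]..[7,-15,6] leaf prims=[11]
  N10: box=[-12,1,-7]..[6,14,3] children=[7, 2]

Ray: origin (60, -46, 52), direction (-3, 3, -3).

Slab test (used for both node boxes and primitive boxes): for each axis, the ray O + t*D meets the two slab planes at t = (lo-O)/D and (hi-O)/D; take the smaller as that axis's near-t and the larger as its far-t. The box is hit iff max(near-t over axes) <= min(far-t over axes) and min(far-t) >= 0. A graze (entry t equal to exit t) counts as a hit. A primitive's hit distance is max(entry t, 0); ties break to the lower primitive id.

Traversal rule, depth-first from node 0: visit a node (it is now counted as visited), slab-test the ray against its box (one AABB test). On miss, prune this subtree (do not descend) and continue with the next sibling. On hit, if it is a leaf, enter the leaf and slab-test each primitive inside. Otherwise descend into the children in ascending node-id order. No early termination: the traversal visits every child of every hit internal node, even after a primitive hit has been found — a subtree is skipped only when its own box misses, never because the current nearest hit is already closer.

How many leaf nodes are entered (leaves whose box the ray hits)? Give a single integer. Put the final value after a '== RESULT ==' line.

Walk:
N0 x:[41/3,24] y:[26/3,64/3] z:[11,71/3] -> hit [41/3,64/3], descend [3, 5, 8, 10]
  N3 x:[49/3,59/3] y:[26/3,31/3] z:[38/3,49/3] -> miss, prune
  N5 x:[41/3,68/3] y:[32/3,34/3] z:[11,43/3] -> miss, prune
  N8 x:[18,24] y:[12,64/3] z:[58/3,71/3] -> hit [58/3,64/3], descend [4, 6]
    N4 x:[18,55/3] y:[12,37/3] z:[67/3,71/3] -> miss, prune
    N6 x:[58/3,24] y:[55/3,64/3] z:[58/3,68/3] -> hit [58/3,64/3] leaf, test {P6@t=58/3, P10(miss)}
  N10 x:[18,24] y:[47/3,20] z:[49/3,59/3] -> hit [18,59/3], descend [2, 7]
    N2 x:[18,20] y:[18,20] z:[50/3,59/3] -> hit [18,59/3] leaf, test {P0@t=19, P9@t=18}
    N7 x:[21,24] y:[47/3,52/3] z:[49/3,59/3] -> miss, prune

9 AABB tests over nodes [0, 3, 5, 8, 4, 6, 10, 2, 7]; 2 leaves entered; closest P9.

== RESULT ==
2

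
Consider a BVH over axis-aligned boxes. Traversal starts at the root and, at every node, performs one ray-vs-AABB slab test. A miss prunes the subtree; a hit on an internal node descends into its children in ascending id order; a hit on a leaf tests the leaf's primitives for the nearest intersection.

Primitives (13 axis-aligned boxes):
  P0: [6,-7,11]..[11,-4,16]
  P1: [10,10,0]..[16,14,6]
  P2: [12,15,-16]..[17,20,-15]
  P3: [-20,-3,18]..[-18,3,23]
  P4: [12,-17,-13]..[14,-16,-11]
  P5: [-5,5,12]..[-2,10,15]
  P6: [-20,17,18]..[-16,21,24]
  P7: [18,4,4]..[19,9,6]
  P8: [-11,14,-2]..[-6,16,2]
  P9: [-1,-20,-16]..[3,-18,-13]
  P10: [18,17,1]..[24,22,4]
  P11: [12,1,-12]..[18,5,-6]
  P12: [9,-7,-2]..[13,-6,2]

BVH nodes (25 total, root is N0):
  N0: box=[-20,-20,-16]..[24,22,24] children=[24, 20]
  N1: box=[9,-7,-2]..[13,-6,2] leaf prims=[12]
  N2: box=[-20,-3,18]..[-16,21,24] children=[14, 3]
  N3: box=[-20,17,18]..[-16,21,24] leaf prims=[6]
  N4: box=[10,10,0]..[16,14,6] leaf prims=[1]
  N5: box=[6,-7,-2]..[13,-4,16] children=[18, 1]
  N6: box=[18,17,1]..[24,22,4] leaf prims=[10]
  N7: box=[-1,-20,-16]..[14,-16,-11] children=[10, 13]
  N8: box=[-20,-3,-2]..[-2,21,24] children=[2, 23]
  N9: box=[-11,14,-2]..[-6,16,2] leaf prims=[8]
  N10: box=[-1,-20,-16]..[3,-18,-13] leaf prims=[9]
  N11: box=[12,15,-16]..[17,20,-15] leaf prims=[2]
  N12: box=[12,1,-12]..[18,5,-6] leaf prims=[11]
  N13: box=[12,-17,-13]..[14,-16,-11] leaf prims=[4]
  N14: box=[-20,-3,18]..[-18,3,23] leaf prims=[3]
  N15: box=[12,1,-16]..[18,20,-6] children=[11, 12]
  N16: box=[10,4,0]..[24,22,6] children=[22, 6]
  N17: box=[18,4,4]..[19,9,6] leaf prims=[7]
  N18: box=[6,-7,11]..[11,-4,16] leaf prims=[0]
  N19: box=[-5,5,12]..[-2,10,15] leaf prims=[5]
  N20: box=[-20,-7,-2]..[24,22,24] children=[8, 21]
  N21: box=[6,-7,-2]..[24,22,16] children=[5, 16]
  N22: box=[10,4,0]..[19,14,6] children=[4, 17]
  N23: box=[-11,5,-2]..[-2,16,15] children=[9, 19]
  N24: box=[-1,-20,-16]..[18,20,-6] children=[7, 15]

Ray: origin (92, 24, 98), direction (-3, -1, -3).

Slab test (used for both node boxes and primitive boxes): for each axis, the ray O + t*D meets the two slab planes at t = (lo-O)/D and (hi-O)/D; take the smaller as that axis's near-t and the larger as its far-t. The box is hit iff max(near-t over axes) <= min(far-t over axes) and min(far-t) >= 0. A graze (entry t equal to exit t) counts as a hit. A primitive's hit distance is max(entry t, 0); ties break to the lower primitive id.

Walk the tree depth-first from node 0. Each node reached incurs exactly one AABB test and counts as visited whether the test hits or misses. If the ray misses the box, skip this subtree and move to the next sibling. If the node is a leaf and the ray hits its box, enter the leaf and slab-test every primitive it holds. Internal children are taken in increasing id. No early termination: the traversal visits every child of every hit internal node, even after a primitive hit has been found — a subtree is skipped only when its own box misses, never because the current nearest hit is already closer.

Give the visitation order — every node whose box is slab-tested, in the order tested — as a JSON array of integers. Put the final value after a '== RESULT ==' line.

Trace the traversal:
N0 x:[68/3,112/3] y:[2,44] z:[74/3,38] -> hit [74/3,112/3], descend [20, 24]
  N20 x:[68/3,112/3] y:[2,31] z:[74/3,100/3] -> hit [74/3,31], descend [8, 21]
    N8 x:[94/3,112/3] y:[3,27] z:[74/3,100/3] -> miss, prune
    N21 x:[68/3,86/3] y:[2,31] z:[82/3,100/3] -> hit [82/3,86/3], descend [5, 16]
      N5 x:[79/3,86/3] y:[28,31] z:[82/3,100/3] -> hit [28,86/3], descend [1, 18]
        N1 x:[79/3,83/3] y:[30,31] z:[32,100/3] -> miss, prune
        N18 x:[27,86/3] y:[28,31] z:[82/3,29] -> hit [28,86/3] leaf, test {P0@t=28}
      N16 x:[68/3,82/3] y:[2,20] z:[92/3,98/3] -> miss, prune
  N24 x:[74/3,31] y:[4,44] z:[104/3,38] -> miss, prune

Visited [0, 20, 8, 21, 5, 1, 18, 16, 24]. Tests: 9 box, 1 leaf. Nearest: P0.

== RESULT ==
[0, 20, 8, 21, 5, 1, 18, 16, 24]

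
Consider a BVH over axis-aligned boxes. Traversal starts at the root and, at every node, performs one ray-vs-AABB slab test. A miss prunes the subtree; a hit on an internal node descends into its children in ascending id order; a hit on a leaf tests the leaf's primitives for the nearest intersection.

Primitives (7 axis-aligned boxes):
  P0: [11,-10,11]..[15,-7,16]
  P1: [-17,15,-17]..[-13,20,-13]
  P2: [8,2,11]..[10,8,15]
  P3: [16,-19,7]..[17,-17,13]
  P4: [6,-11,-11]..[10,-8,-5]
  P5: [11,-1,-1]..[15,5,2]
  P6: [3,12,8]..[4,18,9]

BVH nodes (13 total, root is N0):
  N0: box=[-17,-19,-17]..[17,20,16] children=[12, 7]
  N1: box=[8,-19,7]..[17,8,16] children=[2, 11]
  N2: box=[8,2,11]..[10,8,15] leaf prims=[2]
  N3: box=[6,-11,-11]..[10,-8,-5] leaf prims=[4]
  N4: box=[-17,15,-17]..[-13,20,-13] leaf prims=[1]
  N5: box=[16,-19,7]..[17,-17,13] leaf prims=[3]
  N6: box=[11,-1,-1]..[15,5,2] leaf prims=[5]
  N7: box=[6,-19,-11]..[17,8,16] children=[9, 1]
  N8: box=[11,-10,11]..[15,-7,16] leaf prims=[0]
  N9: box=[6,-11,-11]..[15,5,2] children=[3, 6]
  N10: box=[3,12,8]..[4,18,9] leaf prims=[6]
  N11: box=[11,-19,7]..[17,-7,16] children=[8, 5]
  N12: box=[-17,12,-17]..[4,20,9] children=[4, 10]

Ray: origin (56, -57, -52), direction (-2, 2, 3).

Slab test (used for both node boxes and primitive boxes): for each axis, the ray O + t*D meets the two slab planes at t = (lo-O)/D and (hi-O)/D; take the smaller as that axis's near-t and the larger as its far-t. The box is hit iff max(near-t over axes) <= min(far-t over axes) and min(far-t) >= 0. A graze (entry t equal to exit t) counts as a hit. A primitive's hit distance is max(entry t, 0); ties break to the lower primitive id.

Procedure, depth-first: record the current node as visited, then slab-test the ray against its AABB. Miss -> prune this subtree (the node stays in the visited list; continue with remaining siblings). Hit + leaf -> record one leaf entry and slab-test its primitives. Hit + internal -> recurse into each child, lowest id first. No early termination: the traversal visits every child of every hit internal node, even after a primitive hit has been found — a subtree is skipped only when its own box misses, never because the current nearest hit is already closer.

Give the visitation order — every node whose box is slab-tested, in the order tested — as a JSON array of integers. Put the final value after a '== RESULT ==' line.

Traverse from the root:
N0 x:[39/2,73/2] y:[19,77/2] z:[35/3,68/3] -> hit [39/2,68/3], descend [7, 12]
  N7 x:[39/2,25] y:[19,65/2] z:[41/3,68/3] -> hit [39/2,68/3], descend [1, 9]
    N1 x:[39/2,24] y:[19,65/2] z:[59/3,68/3] -> hit [59/3,68/3], descend [2, 11]
      N2 x:[23,24] y:[59/2,65/2] z:[21,67/3] -> miss, prune
      N11 x:[39/2,45/2] y:[19,25] z:[59/3,68/3] -> hit [59/3,45/2], descend [5, 8]
        N5 x:[39/2,20] y:[19,20] z:[59/3,65/3] -> hit [59/3,20] leaf, test {P3@t=59/3}
        N8 x:[41/2,45/2] y:[47/2,25] z:[21,68/3] -> miss, prune
    N9 x:[41/2,25] y:[23,31] z:[41/3,18] -> miss, prune
  N12 x:[26,73/2] y:[69/2,77/2] z:[35/3,61/3] -> miss, prune

Summary -> nodes [0, 7, 1, 2, 11, 5, 8, 9, 12]; box-tests=9; leaf-entries=1; first=P3

== RESULT ==
[0, 7, 1, 2, 11, 5, 8, 9, 12]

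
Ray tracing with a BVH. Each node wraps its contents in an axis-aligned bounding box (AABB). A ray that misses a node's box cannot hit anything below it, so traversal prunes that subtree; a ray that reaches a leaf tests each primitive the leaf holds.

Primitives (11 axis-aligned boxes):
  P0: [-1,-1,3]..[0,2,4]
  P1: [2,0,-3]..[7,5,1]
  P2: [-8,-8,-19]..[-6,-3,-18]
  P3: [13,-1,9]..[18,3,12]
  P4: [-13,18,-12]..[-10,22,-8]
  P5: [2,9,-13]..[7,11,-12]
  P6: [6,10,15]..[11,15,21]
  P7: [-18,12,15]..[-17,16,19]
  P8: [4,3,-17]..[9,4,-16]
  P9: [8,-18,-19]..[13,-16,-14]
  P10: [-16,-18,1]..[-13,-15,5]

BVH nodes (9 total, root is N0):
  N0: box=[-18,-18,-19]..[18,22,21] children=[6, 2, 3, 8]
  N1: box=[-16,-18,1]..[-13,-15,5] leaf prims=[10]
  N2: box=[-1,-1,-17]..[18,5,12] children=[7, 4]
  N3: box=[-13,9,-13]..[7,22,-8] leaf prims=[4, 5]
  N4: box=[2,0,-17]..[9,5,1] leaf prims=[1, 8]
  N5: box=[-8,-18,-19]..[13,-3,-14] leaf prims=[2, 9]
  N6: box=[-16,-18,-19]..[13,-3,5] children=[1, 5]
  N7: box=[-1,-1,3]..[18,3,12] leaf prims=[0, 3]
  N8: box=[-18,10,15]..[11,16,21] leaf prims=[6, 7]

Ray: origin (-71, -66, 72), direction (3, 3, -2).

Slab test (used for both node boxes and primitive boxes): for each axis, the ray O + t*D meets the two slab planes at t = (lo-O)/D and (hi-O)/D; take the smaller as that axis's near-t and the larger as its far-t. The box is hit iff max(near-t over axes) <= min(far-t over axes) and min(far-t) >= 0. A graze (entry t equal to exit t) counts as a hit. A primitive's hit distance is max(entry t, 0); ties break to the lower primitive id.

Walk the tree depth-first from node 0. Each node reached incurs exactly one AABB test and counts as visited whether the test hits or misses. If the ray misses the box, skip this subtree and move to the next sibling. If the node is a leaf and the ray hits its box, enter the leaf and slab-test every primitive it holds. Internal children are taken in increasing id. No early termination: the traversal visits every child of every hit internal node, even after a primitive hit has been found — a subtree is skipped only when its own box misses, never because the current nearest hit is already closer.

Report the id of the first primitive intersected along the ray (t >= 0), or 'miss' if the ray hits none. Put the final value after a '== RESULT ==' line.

Walk:
N0 x:[53/3,89/3] y:[16,88/3] z:[51/2,91/2] -> hit [51/2,88/3], descend [2, 3, 6, 8]
  N2 x:[70/3,89/3] y:[65/3,71/3] z:[30,89/2] -> miss, prune
  N3 x:[58/3,26] y:[25,88/3] z:[40,85/2] -> miss, prune
  N6 x:[55/3,28] y:[16,21] z:[67/2,91/2] -> miss, prune
  N8 x:[53/3,82/3] y:[76/3,82/3] z:[51/2,57/2] -> hit [51/2,82/3] leaf, test {P6@t=77/3, P7(miss)}

5 AABB tests over nodes [0, 2, 3, 6, 8]; 1 leaf entered; closest P6.

== RESULT ==
6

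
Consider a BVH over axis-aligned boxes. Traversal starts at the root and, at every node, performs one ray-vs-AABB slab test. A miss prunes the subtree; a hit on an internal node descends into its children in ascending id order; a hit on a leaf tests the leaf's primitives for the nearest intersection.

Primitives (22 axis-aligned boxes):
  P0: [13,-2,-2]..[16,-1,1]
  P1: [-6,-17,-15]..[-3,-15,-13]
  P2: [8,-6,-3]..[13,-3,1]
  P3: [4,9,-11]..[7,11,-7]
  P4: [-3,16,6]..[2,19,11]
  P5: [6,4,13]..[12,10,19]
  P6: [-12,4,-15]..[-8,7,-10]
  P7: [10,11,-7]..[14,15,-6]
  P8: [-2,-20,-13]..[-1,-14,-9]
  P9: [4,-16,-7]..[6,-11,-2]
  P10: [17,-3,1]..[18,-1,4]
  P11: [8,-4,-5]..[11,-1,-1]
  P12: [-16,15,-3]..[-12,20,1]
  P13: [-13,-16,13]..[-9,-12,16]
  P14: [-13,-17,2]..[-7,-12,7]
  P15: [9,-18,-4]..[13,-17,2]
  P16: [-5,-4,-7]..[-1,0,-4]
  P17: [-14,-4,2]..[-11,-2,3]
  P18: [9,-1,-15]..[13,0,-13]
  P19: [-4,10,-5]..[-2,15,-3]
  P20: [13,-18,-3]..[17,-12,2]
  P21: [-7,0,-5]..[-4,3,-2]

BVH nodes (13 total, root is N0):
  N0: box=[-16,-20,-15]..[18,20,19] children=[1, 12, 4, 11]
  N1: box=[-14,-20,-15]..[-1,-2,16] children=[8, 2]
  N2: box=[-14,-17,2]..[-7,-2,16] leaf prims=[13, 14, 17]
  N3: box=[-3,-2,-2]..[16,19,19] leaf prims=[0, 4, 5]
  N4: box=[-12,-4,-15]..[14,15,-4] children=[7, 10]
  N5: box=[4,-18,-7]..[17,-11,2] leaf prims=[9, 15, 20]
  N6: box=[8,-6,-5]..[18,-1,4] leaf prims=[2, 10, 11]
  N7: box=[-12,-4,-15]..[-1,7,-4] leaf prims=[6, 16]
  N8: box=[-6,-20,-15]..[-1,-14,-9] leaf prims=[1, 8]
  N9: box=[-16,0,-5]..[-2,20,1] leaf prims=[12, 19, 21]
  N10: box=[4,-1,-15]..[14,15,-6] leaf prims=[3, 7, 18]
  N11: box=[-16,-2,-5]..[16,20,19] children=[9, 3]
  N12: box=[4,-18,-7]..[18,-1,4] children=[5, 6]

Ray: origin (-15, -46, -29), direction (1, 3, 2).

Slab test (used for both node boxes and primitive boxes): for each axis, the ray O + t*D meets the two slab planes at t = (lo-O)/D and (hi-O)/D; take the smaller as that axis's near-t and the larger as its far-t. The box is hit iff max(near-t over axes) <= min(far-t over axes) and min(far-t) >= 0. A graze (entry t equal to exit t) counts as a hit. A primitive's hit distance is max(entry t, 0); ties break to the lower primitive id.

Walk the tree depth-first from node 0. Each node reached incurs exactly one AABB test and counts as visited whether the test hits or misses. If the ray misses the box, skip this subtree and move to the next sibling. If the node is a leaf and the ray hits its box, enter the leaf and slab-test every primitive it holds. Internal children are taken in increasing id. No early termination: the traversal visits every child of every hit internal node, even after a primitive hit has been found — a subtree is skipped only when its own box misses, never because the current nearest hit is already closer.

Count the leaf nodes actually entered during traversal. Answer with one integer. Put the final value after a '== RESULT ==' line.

Traverse from the root:
N0 x:[-1,33] y:[26/3,22] z:[7,24] -> hit [26/3,22], descend [1, 4, 11, 12]
  N1 x:[1,14] y:[26/3,44/3] z:[7,45/2] -> hit [26/3,14], descend [2, 8]
    N2 x:[1,8] y:[29/3,44/3] z:[31/2,45/2] -> miss, prune
    N8 x:[9,14] y:[26/3,32/3] z:[7,10] -> hit [9,10] leaf, test {P1(miss), P8(miss)}
  N4 x:[3,29] y:[14,61/3] z:[7,25/2] -> miss, prune
  N11 x:[-1,31] y:[44/3,22] z:[12,24] -> hit [44/3,22], descend [3, 9]
    N3 x:[12,31] y:[44/3,65/3] z:[27/2,24] -> hit [44/3,65/3] leaf, test {P0(miss), P4(miss), P5(miss)}
    N9 x:[-1,13] y:[46/3,22] z:[12,15] -> miss, prune
  N12 x:[19,33] y:[28/3,15] z:[11,33/2] -> miss, prune

Visited [0, 1, 2, 8, 4, 11, 3, 9, 12]. Tests: 9 box, 2 leaf. Nearest: miss.

== RESULT ==
2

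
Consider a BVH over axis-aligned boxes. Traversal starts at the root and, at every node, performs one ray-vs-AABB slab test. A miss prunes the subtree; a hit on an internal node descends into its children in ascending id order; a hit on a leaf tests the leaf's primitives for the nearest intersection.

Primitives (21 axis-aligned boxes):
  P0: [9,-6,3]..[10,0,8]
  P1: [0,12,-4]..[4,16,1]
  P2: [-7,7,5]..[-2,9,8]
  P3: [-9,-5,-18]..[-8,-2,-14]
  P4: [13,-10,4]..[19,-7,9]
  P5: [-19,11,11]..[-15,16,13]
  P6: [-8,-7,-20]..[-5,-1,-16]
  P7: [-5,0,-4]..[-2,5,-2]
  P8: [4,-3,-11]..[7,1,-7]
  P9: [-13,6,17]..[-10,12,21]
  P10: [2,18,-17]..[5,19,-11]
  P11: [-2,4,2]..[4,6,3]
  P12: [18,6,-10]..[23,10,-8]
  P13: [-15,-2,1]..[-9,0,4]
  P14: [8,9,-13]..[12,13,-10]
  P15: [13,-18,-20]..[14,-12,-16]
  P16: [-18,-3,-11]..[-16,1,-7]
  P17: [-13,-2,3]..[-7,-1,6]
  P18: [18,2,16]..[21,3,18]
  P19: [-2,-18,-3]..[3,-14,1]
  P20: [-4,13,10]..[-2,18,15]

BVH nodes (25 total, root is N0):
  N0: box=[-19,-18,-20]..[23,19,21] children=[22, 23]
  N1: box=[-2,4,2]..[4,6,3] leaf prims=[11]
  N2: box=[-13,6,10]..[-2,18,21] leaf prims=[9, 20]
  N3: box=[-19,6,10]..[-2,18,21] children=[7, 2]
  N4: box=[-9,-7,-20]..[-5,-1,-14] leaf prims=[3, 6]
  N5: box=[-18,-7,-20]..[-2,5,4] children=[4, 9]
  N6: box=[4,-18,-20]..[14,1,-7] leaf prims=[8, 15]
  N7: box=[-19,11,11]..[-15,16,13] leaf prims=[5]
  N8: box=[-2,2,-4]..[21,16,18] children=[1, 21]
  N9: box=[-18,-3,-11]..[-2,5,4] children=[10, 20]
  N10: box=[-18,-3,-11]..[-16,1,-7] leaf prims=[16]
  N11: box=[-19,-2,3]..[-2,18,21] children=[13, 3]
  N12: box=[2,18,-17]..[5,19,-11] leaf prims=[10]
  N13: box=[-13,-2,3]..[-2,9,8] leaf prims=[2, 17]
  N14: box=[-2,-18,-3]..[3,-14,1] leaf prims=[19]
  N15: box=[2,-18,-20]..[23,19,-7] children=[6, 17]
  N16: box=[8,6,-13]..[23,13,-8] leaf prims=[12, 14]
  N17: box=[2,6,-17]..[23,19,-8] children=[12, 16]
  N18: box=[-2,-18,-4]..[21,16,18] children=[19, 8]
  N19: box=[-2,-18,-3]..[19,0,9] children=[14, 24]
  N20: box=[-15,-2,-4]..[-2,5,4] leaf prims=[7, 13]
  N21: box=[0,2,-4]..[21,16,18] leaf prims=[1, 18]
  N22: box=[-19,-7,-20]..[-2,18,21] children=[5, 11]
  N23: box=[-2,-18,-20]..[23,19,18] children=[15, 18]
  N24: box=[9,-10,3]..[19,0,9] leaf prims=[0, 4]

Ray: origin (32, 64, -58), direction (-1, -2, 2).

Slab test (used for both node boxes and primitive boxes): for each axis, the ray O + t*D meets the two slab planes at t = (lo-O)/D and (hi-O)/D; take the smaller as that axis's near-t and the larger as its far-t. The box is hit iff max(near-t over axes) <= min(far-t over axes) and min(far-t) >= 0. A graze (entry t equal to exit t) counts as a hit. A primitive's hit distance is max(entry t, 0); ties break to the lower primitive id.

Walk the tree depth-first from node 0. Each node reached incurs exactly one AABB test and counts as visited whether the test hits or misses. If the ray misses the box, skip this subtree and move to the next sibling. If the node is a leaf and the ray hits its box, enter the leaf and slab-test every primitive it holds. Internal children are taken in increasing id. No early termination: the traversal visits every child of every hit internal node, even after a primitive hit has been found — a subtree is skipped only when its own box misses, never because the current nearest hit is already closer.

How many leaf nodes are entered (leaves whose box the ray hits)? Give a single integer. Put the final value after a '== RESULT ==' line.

Walk:
N0 x:[9,51] y:[45/2,41] z:[19,79/2] -> hit [45/2,79/2], descend [22, 23]
  N22 x:[34,51] y:[23,71/2] z:[19,79/2] -> hit [34,71/2], descend [5, 11]
    N5 x:[34,50] y:[59/2,71/2] z:[19,31] -> miss, prune
    N11 x:[34,51] y:[23,33] z:[61/2,79/2] -> miss, prune
  N23 x:[9,34] y:[45/2,41] z:[19,38] -> hit [45/2,34], descend [15, 18]
    N15 x:[9,30] y:[45/2,41] z:[19,51/2] -> hit [45/2,51/2], descend [6, 17]
      N6 x:[18,28] y:[63/2,41] z:[19,51/2] -> miss, prune
      N17 x:[9,30] y:[45/2,29] z:[41/2,25] -> hit [45/2,25], descend [12, 16]
        N12 x:[27,30] y:[45/2,23] z:[41/2,47/2] -> miss, prune
        N16 x:[9,24] y:[51/2,29] z:[45/2,25] -> miss, prune
    N18 x:[11,34] y:[24,41] z:[27,38] -> hit [27,34], descend [8, 19]
      N8 x:[11,34] y:[24,31] z:[27,38] -> hit [27,31], descend [1, 21]
        N1 x:[28,34] y:[29,30] z:[30,61/2] -> hit [30,30] leaf, test {P11@t=30}
        N21 x:[11,32] y:[24,31] z:[27,38] -> hit [27,31] leaf, test {P1(miss), P18(miss)}
      N19 x:[13,34] y:[32,41] z:[55/2,67/2] -> hit [32,67/2], descend [14, 24]
        N14 x:[29,34] y:[39,41] z:[55/2,59/2] -> miss, prune
        N24 x:[13,23] y:[32,37] z:[61/2,67/2] -> miss, prune

order=[0, 22, 5, 11, 23, 15, 6, 17, 12, 16, 18, 8, 1, 21, 19, 14, 24]  |boxes|=17  |leaves|=2  hit=P11

== RESULT ==
2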